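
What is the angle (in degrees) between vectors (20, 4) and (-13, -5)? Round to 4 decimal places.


dot = 20*-13 + 4*-5 = -280
|u| = 20.3961, |v| = 13.9284
cos(angle) = -0.9856
angle = 170.2724 degrees

170.2724 degrees


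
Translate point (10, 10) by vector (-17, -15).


Translation: (x+dx, y+dy) = (10+-17, 10+-15) = (-7, -5)

(-7, -5)


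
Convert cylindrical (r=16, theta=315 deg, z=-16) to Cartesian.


x = 16 * cos(315) = 11.3137
y = 16 * sin(315) = -11.3137
z = -16

(11.3137, -11.3137, -16)


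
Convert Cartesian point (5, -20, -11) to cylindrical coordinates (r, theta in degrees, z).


r = sqrt(5^2 + (-20)^2) = 20.6155
theta = atan2(-20, 5) = 284.0362 deg
z = -11

r = 20.6155, theta = 284.0362 deg, z = -11


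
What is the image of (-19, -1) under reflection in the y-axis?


Reflection across y-axis: (x, y) -> (-x, y)
(-19, -1) -> (19, -1)

(19, -1)


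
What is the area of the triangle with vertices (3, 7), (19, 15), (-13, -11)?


Area = |x1(y2-y3) + x2(y3-y1) + x3(y1-y2)| / 2
= |3*(15--11) + 19*(-11-7) + -13*(7-15)| / 2
= 80

80


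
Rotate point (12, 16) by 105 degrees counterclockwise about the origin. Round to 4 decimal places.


x' = 12*cos(105) - 16*sin(105) = -18.5606
y' = 12*sin(105) + 16*cos(105) = 7.45

(-18.5606, 7.45)


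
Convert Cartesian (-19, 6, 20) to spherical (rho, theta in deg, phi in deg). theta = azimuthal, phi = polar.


rho = sqrt((-19)^2 + 6^2 + 20^2) = 28.2312
theta = atan2(6, -19) = 162.4744 deg
phi = acos(20/28.2312) = 44.8922 deg

rho = 28.2312, theta = 162.4744 deg, phi = 44.8922 deg


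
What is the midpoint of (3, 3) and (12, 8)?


Midpoint = ((3+12)/2, (3+8)/2) = (7.5, 5.5)

(7.5, 5.5)


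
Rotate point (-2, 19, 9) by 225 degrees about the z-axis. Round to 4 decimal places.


x' = -2*cos(225) - 19*sin(225) = 14.8492
y' = -2*sin(225) + 19*cos(225) = -12.0208
z' = 9

(14.8492, -12.0208, 9)


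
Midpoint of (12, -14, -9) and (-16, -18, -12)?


Midpoint = ((12+-16)/2, (-14+-18)/2, (-9+-12)/2) = (-2, -16, -10.5)

(-2, -16, -10.5)


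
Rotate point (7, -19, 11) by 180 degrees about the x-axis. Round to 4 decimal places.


x' = 7
y' = -19*cos(180) - 11*sin(180) = 19
z' = -19*sin(180) + 11*cos(180) = -11

(7, 19, -11)


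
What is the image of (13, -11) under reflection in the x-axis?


Reflection across x-axis: (x, y) -> (x, -y)
(13, -11) -> (13, 11)

(13, 11)


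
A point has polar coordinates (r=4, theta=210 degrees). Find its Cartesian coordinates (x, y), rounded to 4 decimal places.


x = 4 * cos(210) = -3.4641
y = 4 * sin(210) = -2

(-3.4641, -2)


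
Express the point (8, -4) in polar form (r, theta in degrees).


r = sqrt(8^2 + (-4)^2) = 8.9443
theta = atan2(-4, 8) = 333.4349 degrees

r = 8.9443, theta = 333.4349 degrees


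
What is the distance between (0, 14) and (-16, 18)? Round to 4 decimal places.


d = sqrt((-16-0)^2 + (18-14)^2) = 16.4924

16.4924


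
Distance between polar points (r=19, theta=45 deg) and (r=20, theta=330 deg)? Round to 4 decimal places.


d = sqrt(r1^2 + r2^2 - 2*r1*r2*cos(t2-t1))
d = sqrt(19^2 + 20^2 - 2*19*20*cos(330-45)) = 23.7549

23.7549


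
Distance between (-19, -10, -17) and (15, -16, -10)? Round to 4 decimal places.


d = sqrt((15--19)^2 + (-16--10)^2 + (-10--17)^2) = 35.2278

35.2278


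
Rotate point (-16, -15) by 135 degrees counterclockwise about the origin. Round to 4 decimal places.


x' = -16*cos(135) - -15*sin(135) = 21.9203
y' = -16*sin(135) + -15*cos(135) = -0.7071

(21.9203, -0.7071)


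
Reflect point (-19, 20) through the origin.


Reflection through origin: (x, y) -> (-x, -y)
(-19, 20) -> (19, -20)

(19, -20)


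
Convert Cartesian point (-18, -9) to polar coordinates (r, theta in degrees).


r = sqrt((-18)^2 + (-9)^2) = 20.1246
theta = atan2(-9, -18) = 206.5651 degrees

r = 20.1246, theta = 206.5651 degrees


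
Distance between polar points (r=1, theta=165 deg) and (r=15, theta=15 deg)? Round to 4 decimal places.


d = sqrt(r1^2 + r2^2 - 2*r1*r2*cos(t2-t1))
d = sqrt(1^2 + 15^2 - 2*1*15*cos(15-165)) = 15.8739

15.8739


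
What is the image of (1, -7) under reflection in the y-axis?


Reflection across y-axis: (x, y) -> (-x, y)
(1, -7) -> (-1, -7)

(-1, -7)


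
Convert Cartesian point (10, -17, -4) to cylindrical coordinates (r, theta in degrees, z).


r = sqrt(10^2 + (-17)^2) = 19.7231
theta = atan2(-17, 10) = 300.4655 deg
z = -4

r = 19.7231, theta = 300.4655 deg, z = -4


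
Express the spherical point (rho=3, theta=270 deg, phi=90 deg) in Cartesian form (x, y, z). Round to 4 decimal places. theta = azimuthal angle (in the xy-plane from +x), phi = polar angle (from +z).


x = 3 * sin(90) * cos(270) = 0
y = 3 * sin(90) * sin(270) = -3
z = 3 * cos(90) = 0

(0, -3, 0)


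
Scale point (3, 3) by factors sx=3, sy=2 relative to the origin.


Scaling: (x*sx, y*sy) = (3*3, 3*2) = (9, 6)

(9, 6)


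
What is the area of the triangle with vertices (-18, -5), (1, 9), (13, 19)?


Area = |x1(y2-y3) + x2(y3-y1) + x3(y1-y2)| / 2
= |-18*(9-19) + 1*(19--5) + 13*(-5-9)| / 2
= 11

11


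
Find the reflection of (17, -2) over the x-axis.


Reflection across x-axis: (x, y) -> (x, -y)
(17, -2) -> (17, 2)

(17, 2)


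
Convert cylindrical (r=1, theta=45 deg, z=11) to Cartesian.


x = 1 * cos(45) = 0.7071
y = 1 * sin(45) = 0.7071
z = 11

(0.7071, 0.7071, 11)


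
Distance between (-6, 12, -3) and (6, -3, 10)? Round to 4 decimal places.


d = sqrt((6--6)^2 + (-3-12)^2 + (10--3)^2) = 23.1948

23.1948


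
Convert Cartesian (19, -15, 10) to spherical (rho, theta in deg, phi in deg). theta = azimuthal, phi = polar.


rho = sqrt(19^2 + (-15)^2 + 10^2) = 26.1916
theta = atan2(-15, 19) = 321.7098 deg
phi = acos(10/26.1916) = 67.5547 deg

rho = 26.1916, theta = 321.7098 deg, phi = 67.5547 deg


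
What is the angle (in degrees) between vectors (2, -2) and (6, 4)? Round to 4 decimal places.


dot = 2*6 + -2*4 = 4
|u| = 2.8284, |v| = 7.2111
cos(angle) = 0.1961
angle = 78.6901 degrees

78.6901 degrees


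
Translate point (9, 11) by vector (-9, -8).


Translation: (x+dx, y+dy) = (9+-9, 11+-8) = (0, 3)

(0, 3)


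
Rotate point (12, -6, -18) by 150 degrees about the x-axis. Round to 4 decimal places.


x' = 12
y' = -6*cos(150) - -18*sin(150) = 14.1962
z' = -6*sin(150) + -18*cos(150) = 12.5885

(12, 14.1962, 12.5885)


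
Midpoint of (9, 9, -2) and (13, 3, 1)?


Midpoint = ((9+13)/2, (9+3)/2, (-2+1)/2) = (11, 6, -0.5)

(11, 6, -0.5)


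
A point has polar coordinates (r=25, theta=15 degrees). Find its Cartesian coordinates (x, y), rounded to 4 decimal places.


x = 25 * cos(15) = 24.1481
y = 25 * sin(15) = 6.4705

(24.1481, 6.4705)


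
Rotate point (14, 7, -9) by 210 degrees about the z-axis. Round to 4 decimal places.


x' = 14*cos(210) - 7*sin(210) = -8.6244
y' = 14*sin(210) + 7*cos(210) = -13.0622
z' = -9

(-8.6244, -13.0622, -9)


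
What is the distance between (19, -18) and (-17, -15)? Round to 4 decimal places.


d = sqrt((-17-19)^2 + (-15--18)^2) = 36.1248

36.1248


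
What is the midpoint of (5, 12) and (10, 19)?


Midpoint = ((5+10)/2, (12+19)/2) = (7.5, 15.5)

(7.5, 15.5)


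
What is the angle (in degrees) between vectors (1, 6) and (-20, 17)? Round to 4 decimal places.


dot = 1*-20 + 6*17 = 82
|u| = 6.0828, |v| = 26.2488
cos(angle) = 0.5136
angle = 59.0978 degrees

59.0978 degrees


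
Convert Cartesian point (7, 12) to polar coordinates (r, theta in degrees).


r = sqrt(7^2 + 12^2) = 13.8924
theta = atan2(12, 7) = 59.7436 degrees

r = 13.8924, theta = 59.7436 degrees


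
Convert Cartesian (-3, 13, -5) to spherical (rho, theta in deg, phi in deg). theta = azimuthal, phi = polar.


rho = sqrt((-3)^2 + 13^2 + (-5)^2) = 14.2478
theta = atan2(13, -3) = 102.9946 deg
phi = acos(-5/14.2478) = 110.5443 deg

rho = 14.2478, theta = 102.9946 deg, phi = 110.5443 deg


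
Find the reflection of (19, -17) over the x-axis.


Reflection across x-axis: (x, y) -> (x, -y)
(19, -17) -> (19, 17)

(19, 17)


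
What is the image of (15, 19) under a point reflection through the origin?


Reflection through origin: (x, y) -> (-x, -y)
(15, 19) -> (-15, -19)

(-15, -19)


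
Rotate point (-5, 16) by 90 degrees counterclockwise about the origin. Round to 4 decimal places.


x' = -5*cos(90) - 16*sin(90) = -16
y' = -5*sin(90) + 16*cos(90) = -5

(-16, -5)


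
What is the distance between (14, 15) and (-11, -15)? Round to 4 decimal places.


d = sqrt((-11-14)^2 + (-15-15)^2) = 39.0512

39.0512


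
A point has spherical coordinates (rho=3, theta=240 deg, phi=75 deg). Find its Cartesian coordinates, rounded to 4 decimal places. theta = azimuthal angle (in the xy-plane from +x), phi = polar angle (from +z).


x = 3 * sin(75) * cos(240) = -1.4489
y = 3 * sin(75) * sin(240) = -2.5095
z = 3 * cos(75) = 0.7765

(-1.4489, -2.5095, 0.7765)


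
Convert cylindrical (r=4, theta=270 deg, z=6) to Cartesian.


x = 4 * cos(270) = 0
y = 4 * sin(270) = -4
z = 6

(0, -4, 6)


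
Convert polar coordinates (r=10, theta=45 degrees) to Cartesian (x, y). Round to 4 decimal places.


x = 10 * cos(45) = 7.0711
y = 10 * sin(45) = 7.0711

(7.0711, 7.0711)


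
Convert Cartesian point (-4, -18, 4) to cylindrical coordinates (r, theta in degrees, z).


r = sqrt((-4)^2 + (-18)^2) = 18.4391
theta = atan2(-18, -4) = 257.4712 deg
z = 4

r = 18.4391, theta = 257.4712 deg, z = 4


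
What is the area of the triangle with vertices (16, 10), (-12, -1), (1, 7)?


Area = |x1(y2-y3) + x2(y3-y1) + x3(y1-y2)| / 2
= |16*(-1-7) + -12*(7-10) + 1*(10--1)| / 2
= 40.5

40.5


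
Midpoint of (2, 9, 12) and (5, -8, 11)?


Midpoint = ((2+5)/2, (9+-8)/2, (12+11)/2) = (3.5, 0.5, 11.5)

(3.5, 0.5, 11.5)


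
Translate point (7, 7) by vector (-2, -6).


Translation: (x+dx, y+dy) = (7+-2, 7+-6) = (5, 1)

(5, 1)


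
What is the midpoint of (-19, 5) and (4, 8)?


Midpoint = ((-19+4)/2, (5+8)/2) = (-7.5, 6.5)

(-7.5, 6.5)


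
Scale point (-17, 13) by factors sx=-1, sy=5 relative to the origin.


Scaling: (x*sx, y*sy) = (-17*-1, 13*5) = (17, 65)

(17, 65)


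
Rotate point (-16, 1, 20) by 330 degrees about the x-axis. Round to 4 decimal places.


x' = -16
y' = 1*cos(330) - 20*sin(330) = 10.866
z' = 1*sin(330) + 20*cos(330) = 16.8205

(-16, 10.866, 16.8205)


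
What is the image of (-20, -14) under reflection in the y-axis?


Reflection across y-axis: (x, y) -> (-x, y)
(-20, -14) -> (20, -14)

(20, -14)


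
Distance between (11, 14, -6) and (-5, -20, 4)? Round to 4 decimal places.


d = sqrt((-5-11)^2 + (-20-14)^2 + (4--6)^2) = 38.8844

38.8844


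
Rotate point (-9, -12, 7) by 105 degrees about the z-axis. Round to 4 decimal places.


x' = -9*cos(105) - -12*sin(105) = 13.9205
y' = -9*sin(105) + -12*cos(105) = -5.5875
z' = 7

(13.9205, -5.5875, 7)


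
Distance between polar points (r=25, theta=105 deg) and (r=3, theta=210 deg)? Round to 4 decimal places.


d = sqrt(r1^2 + r2^2 - 2*r1*r2*cos(t2-t1))
d = sqrt(25^2 + 3^2 - 2*25*3*cos(210-105)) = 25.9388

25.9388


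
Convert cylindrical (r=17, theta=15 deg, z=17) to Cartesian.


x = 17 * cos(15) = 16.4207
y = 17 * sin(15) = 4.3999
z = 17

(16.4207, 4.3999, 17)


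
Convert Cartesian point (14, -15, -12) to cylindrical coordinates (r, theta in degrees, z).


r = sqrt(14^2 + (-15)^2) = 20.5183
theta = atan2(-15, 14) = 313.0251 deg
z = -12

r = 20.5183, theta = 313.0251 deg, z = -12


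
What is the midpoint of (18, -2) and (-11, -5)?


Midpoint = ((18+-11)/2, (-2+-5)/2) = (3.5, -3.5)

(3.5, -3.5)


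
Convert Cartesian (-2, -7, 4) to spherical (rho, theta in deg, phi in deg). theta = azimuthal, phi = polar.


rho = sqrt((-2)^2 + (-7)^2 + 4^2) = 8.3066
theta = atan2(-7, -2) = 254.0546 deg
phi = acos(4/8.3066) = 61.2137 deg

rho = 8.3066, theta = 254.0546 deg, phi = 61.2137 deg


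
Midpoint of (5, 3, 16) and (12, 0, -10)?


Midpoint = ((5+12)/2, (3+0)/2, (16+-10)/2) = (8.5, 1.5, 3)

(8.5, 1.5, 3)


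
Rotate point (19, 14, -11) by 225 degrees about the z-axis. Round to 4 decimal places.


x' = 19*cos(225) - 14*sin(225) = -3.5355
y' = 19*sin(225) + 14*cos(225) = -23.3345
z' = -11

(-3.5355, -23.3345, -11)


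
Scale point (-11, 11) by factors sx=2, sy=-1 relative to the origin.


Scaling: (x*sx, y*sy) = (-11*2, 11*-1) = (-22, -11)

(-22, -11)


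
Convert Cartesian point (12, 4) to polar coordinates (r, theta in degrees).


r = sqrt(12^2 + 4^2) = 12.6491
theta = atan2(4, 12) = 18.4349 degrees

r = 12.6491, theta = 18.4349 degrees


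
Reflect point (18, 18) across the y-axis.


Reflection across y-axis: (x, y) -> (-x, y)
(18, 18) -> (-18, 18)

(-18, 18)


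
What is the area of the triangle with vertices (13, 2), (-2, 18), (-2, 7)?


Area = |x1(y2-y3) + x2(y3-y1) + x3(y1-y2)| / 2
= |13*(18-7) + -2*(7-2) + -2*(2-18)| / 2
= 82.5

82.5


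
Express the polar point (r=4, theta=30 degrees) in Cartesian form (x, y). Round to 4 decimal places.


x = 4 * cos(30) = 3.4641
y = 4 * sin(30) = 2

(3.4641, 2)


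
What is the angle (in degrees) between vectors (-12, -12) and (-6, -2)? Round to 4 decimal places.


dot = -12*-6 + -12*-2 = 96
|u| = 16.9706, |v| = 6.3246
cos(angle) = 0.8944
angle = 26.5651 degrees

26.5651 degrees


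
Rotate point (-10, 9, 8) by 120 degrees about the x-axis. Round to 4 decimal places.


x' = -10
y' = 9*cos(120) - 8*sin(120) = -11.4282
z' = 9*sin(120) + 8*cos(120) = 3.7942

(-10, -11.4282, 3.7942)


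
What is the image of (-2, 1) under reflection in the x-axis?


Reflection across x-axis: (x, y) -> (x, -y)
(-2, 1) -> (-2, -1)

(-2, -1)


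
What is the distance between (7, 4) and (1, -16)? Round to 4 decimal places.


d = sqrt((1-7)^2 + (-16-4)^2) = 20.8806

20.8806


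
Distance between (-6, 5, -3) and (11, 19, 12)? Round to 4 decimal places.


d = sqrt((11--6)^2 + (19-5)^2 + (12--3)^2) = 26.6458

26.6458


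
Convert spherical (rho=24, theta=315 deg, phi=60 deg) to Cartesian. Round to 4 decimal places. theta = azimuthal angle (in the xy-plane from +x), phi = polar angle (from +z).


x = 24 * sin(60) * cos(315) = 14.6969
y = 24 * sin(60) * sin(315) = -14.6969
z = 24 * cos(60) = 12

(14.6969, -14.6969, 12)


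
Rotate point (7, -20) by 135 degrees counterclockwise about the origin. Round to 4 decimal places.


x' = 7*cos(135) - -20*sin(135) = 9.1924
y' = 7*sin(135) + -20*cos(135) = 19.0919

(9.1924, 19.0919)


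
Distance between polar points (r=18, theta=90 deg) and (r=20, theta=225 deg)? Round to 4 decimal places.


d = sqrt(r1^2 + r2^2 - 2*r1*r2*cos(t2-t1))
d = sqrt(18^2 + 20^2 - 2*18*20*cos(225-90)) = 35.1158

35.1158


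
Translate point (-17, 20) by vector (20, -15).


Translation: (x+dx, y+dy) = (-17+20, 20+-15) = (3, 5)

(3, 5)


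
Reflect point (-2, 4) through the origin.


Reflection through origin: (x, y) -> (-x, -y)
(-2, 4) -> (2, -4)

(2, -4)


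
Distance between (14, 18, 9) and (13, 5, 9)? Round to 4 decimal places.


d = sqrt((13-14)^2 + (5-18)^2 + (9-9)^2) = 13.0384

13.0384


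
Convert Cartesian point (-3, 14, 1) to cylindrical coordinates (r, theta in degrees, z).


r = sqrt((-3)^2 + 14^2) = 14.3178
theta = atan2(14, -3) = 102.0948 deg
z = 1

r = 14.3178, theta = 102.0948 deg, z = 1


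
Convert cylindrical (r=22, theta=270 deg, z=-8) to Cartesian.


x = 22 * cos(270) = 0
y = 22 * sin(270) = -22
z = -8

(0, -22, -8)


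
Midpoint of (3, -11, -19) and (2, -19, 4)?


Midpoint = ((3+2)/2, (-11+-19)/2, (-19+4)/2) = (2.5, -15, -7.5)

(2.5, -15, -7.5)


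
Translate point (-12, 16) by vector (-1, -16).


Translation: (x+dx, y+dy) = (-12+-1, 16+-16) = (-13, 0)

(-13, 0)


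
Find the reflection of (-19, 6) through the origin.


Reflection through origin: (x, y) -> (-x, -y)
(-19, 6) -> (19, -6)

(19, -6)


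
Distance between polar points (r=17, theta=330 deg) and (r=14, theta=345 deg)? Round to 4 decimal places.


d = sqrt(r1^2 + r2^2 - 2*r1*r2*cos(t2-t1))
d = sqrt(17^2 + 14^2 - 2*17*14*cos(345-330)) = 5.0219

5.0219


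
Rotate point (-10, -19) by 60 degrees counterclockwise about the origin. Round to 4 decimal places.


x' = -10*cos(60) - -19*sin(60) = 11.4545
y' = -10*sin(60) + -19*cos(60) = -18.1603

(11.4545, -18.1603)


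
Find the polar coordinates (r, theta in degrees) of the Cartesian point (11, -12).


r = sqrt(11^2 + (-12)^2) = 16.2788
theta = atan2(-12, 11) = 312.5104 degrees

r = 16.2788, theta = 312.5104 degrees


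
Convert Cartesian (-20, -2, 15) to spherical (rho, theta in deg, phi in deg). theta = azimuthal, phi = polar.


rho = sqrt((-20)^2 + (-2)^2 + 15^2) = 25.0799
theta = atan2(-2, -20) = 185.7106 deg
phi = acos(15/25.0799) = 53.2668 deg

rho = 25.0799, theta = 185.7106 deg, phi = 53.2668 deg


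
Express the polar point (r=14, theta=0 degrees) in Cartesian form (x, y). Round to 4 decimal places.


x = 14 * cos(0) = 14
y = 14 * sin(0) = 0

(14, 0)


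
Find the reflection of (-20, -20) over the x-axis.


Reflection across x-axis: (x, y) -> (x, -y)
(-20, -20) -> (-20, 20)

(-20, 20)


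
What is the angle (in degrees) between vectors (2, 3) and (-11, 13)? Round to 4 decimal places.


dot = 2*-11 + 3*13 = 17
|u| = 3.6056, |v| = 17.0294
cos(angle) = 0.2769
angle = 73.9264 degrees

73.9264 degrees


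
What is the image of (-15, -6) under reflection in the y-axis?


Reflection across y-axis: (x, y) -> (-x, y)
(-15, -6) -> (15, -6)

(15, -6)


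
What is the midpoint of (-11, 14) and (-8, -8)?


Midpoint = ((-11+-8)/2, (14+-8)/2) = (-9.5, 3)

(-9.5, 3)


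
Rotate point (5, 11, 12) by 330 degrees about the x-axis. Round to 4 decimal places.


x' = 5
y' = 11*cos(330) - 12*sin(330) = 15.5263
z' = 11*sin(330) + 12*cos(330) = 4.8923

(5, 15.5263, 4.8923)


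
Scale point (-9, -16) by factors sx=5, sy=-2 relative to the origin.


Scaling: (x*sx, y*sy) = (-9*5, -16*-2) = (-45, 32)

(-45, 32)


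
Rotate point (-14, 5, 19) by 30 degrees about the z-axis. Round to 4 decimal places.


x' = -14*cos(30) - 5*sin(30) = -14.6244
y' = -14*sin(30) + 5*cos(30) = -2.6699
z' = 19

(-14.6244, -2.6699, 19)


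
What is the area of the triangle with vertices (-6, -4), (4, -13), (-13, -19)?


Area = |x1(y2-y3) + x2(y3-y1) + x3(y1-y2)| / 2
= |-6*(-13--19) + 4*(-19--4) + -13*(-4--13)| / 2
= 106.5

106.5


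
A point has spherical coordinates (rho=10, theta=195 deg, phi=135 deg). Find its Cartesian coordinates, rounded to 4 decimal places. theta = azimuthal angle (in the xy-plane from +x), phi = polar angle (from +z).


x = 10 * sin(135) * cos(195) = -6.8301
y = 10 * sin(135) * sin(195) = -1.8301
z = 10 * cos(135) = -7.0711

(-6.8301, -1.8301, -7.0711)


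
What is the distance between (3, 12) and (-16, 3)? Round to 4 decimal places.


d = sqrt((-16-3)^2 + (3-12)^2) = 21.0238

21.0238


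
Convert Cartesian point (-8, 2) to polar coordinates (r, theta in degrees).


r = sqrt((-8)^2 + 2^2) = 8.2462
theta = atan2(2, -8) = 165.9638 degrees

r = 8.2462, theta = 165.9638 degrees


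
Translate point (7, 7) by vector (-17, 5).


Translation: (x+dx, y+dy) = (7+-17, 7+5) = (-10, 12)

(-10, 12)


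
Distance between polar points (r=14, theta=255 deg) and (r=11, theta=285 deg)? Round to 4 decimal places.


d = sqrt(r1^2 + r2^2 - 2*r1*r2*cos(t2-t1))
d = sqrt(14^2 + 11^2 - 2*14*11*cos(285-255)) = 7.0897

7.0897


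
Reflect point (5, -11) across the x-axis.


Reflection across x-axis: (x, y) -> (x, -y)
(5, -11) -> (5, 11)

(5, 11)


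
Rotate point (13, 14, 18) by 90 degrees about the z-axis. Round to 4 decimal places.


x' = 13*cos(90) - 14*sin(90) = -14
y' = 13*sin(90) + 14*cos(90) = 13
z' = 18

(-14, 13, 18)


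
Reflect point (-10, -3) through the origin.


Reflection through origin: (x, y) -> (-x, -y)
(-10, -3) -> (10, 3)

(10, 3)


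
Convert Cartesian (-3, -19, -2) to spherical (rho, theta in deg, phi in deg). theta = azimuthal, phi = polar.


rho = sqrt((-3)^2 + (-19)^2 + (-2)^2) = 19.3391
theta = atan2(-19, -3) = 261.0274 deg
phi = acos(-2/19.3391) = 95.936 deg

rho = 19.3391, theta = 261.0274 deg, phi = 95.936 deg


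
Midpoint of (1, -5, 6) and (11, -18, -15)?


Midpoint = ((1+11)/2, (-5+-18)/2, (6+-15)/2) = (6, -11.5, -4.5)

(6, -11.5, -4.5)


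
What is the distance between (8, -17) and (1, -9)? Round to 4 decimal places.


d = sqrt((1-8)^2 + (-9--17)^2) = 10.6301

10.6301


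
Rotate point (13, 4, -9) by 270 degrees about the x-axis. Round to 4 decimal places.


x' = 13
y' = 4*cos(270) - -9*sin(270) = -9
z' = 4*sin(270) + -9*cos(270) = -4

(13, -9, -4)


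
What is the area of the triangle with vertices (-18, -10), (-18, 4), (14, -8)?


Area = |x1(y2-y3) + x2(y3-y1) + x3(y1-y2)| / 2
= |-18*(4--8) + -18*(-8--10) + 14*(-10-4)| / 2
= 224

224


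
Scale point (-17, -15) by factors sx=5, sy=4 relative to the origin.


Scaling: (x*sx, y*sy) = (-17*5, -15*4) = (-85, -60)

(-85, -60)


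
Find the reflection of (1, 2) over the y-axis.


Reflection across y-axis: (x, y) -> (-x, y)
(1, 2) -> (-1, 2)

(-1, 2)


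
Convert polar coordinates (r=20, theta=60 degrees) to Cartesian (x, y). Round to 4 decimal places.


x = 20 * cos(60) = 10
y = 20 * sin(60) = 17.3205

(10, 17.3205)


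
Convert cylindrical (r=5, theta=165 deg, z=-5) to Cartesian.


x = 5 * cos(165) = -4.8296
y = 5 * sin(165) = 1.2941
z = -5

(-4.8296, 1.2941, -5)


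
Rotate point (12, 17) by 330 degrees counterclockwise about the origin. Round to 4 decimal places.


x' = 12*cos(330) - 17*sin(330) = 18.8923
y' = 12*sin(330) + 17*cos(330) = 8.7224

(18.8923, 8.7224)


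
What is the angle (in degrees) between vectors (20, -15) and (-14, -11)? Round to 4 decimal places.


dot = 20*-14 + -15*-11 = -115
|u| = 25, |v| = 17.8045
cos(angle) = -0.2584
angle = 104.9729 degrees

104.9729 degrees


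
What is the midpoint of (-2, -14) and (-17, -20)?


Midpoint = ((-2+-17)/2, (-14+-20)/2) = (-9.5, -17)

(-9.5, -17)


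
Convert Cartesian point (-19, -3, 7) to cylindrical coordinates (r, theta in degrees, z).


r = sqrt((-19)^2 + (-3)^2) = 19.2354
theta = atan2(-3, -19) = 188.9726 deg
z = 7

r = 19.2354, theta = 188.9726 deg, z = 7


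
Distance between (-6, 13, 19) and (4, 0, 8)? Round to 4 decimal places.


d = sqrt((4--6)^2 + (0-13)^2 + (8-19)^2) = 19.7484

19.7484


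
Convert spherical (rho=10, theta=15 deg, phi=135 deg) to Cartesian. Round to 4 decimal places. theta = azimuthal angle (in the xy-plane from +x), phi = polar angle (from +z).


x = 10 * sin(135) * cos(15) = 6.8301
y = 10 * sin(135) * sin(15) = 1.8301
z = 10 * cos(135) = -7.0711

(6.8301, 1.8301, -7.0711)


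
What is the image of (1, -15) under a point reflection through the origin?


Reflection through origin: (x, y) -> (-x, -y)
(1, -15) -> (-1, 15)

(-1, 15)


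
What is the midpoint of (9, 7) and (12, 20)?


Midpoint = ((9+12)/2, (7+20)/2) = (10.5, 13.5)

(10.5, 13.5)


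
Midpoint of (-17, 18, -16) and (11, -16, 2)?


Midpoint = ((-17+11)/2, (18+-16)/2, (-16+2)/2) = (-3, 1, -7)

(-3, 1, -7)


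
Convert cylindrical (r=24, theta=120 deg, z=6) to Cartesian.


x = 24 * cos(120) = -12
y = 24 * sin(120) = 20.7846
z = 6

(-12, 20.7846, 6)


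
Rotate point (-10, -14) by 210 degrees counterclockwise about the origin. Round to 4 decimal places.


x' = -10*cos(210) - -14*sin(210) = 1.6603
y' = -10*sin(210) + -14*cos(210) = 17.1244

(1.6603, 17.1244)


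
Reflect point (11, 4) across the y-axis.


Reflection across y-axis: (x, y) -> (-x, y)
(11, 4) -> (-11, 4)

(-11, 4)


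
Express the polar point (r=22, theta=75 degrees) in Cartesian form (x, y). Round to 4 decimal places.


x = 22 * cos(75) = 5.694
y = 22 * sin(75) = 21.2504

(5.694, 21.2504)


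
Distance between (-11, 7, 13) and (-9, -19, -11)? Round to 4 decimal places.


d = sqrt((-9--11)^2 + (-19-7)^2 + (-11-13)^2) = 35.4401

35.4401


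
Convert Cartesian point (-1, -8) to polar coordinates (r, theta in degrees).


r = sqrt((-1)^2 + (-8)^2) = 8.0623
theta = atan2(-8, -1) = 262.875 degrees

r = 8.0623, theta = 262.875 degrees


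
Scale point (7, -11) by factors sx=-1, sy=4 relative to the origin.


Scaling: (x*sx, y*sy) = (7*-1, -11*4) = (-7, -44)

(-7, -44)


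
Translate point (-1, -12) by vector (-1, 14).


Translation: (x+dx, y+dy) = (-1+-1, -12+14) = (-2, 2)

(-2, 2)


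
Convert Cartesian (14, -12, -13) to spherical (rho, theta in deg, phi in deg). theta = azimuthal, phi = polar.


rho = sqrt(14^2 + (-12)^2 + (-13)^2) = 22.561
theta = atan2(-12, 14) = 319.3987 deg
phi = acos(-13/22.561) = 125.1848 deg

rho = 22.561, theta = 319.3987 deg, phi = 125.1848 deg


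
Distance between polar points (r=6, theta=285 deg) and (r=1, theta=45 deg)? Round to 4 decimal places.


d = sqrt(r1^2 + r2^2 - 2*r1*r2*cos(t2-t1))
d = sqrt(6^2 + 1^2 - 2*6*1*cos(45-285)) = 6.5574

6.5574


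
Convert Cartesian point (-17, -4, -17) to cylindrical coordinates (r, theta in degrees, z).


r = sqrt((-17)^2 + (-4)^2) = 17.4642
theta = atan2(-4, -17) = 193.2405 deg
z = -17

r = 17.4642, theta = 193.2405 deg, z = -17


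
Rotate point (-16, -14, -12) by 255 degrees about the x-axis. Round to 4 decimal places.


x' = -16
y' = -14*cos(255) - -12*sin(255) = -7.9676
z' = -14*sin(255) + -12*cos(255) = 16.6288

(-16, -7.9676, 16.6288)


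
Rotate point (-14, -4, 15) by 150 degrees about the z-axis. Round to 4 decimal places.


x' = -14*cos(150) - -4*sin(150) = 14.1244
y' = -14*sin(150) + -4*cos(150) = -3.5359
z' = 15

(14.1244, -3.5359, 15)


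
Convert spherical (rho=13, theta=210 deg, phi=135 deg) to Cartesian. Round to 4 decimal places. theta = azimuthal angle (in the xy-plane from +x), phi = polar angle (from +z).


x = 13 * sin(135) * cos(210) = -7.9608
y = 13 * sin(135) * sin(210) = -4.5962
z = 13 * cos(135) = -9.1924

(-7.9608, -4.5962, -9.1924)


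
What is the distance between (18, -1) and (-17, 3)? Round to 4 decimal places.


d = sqrt((-17-18)^2 + (3--1)^2) = 35.2278

35.2278


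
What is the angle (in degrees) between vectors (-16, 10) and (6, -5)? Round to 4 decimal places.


dot = -16*6 + 10*-5 = -146
|u| = 18.868, |v| = 7.8102
cos(angle) = -0.9907
angle = 172.1998 degrees

172.1998 degrees


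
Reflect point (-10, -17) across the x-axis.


Reflection across x-axis: (x, y) -> (x, -y)
(-10, -17) -> (-10, 17)

(-10, 17)


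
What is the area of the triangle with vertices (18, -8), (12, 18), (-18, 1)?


Area = |x1(y2-y3) + x2(y3-y1) + x3(y1-y2)| / 2
= |18*(18-1) + 12*(1--8) + -18*(-8-18)| / 2
= 441

441


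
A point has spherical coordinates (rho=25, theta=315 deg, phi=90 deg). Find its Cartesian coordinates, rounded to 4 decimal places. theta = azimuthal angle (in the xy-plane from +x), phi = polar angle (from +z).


x = 25 * sin(90) * cos(315) = 17.6777
y = 25 * sin(90) * sin(315) = -17.6777
z = 25 * cos(90) = 0

(17.6777, -17.6777, 0)


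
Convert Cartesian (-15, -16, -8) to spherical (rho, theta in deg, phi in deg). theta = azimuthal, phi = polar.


rho = sqrt((-15)^2 + (-16)^2 + (-8)^2) = 23.3452
theta = atan2(-16, -15) = 226.8476 deg
phi = acos(-8/23.3452) = 110.0404 deg

rho = 23.3452, theta = 226.8476 deg, phi = 110.0404 deg


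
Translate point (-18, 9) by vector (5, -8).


Translation: (x+dx, y+dy) = (-18+5, 9+-8) = (-13, 1)

(-13, 1)


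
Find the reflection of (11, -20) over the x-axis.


Reflection across x-axis: (x, y) -> (x, -y)
(11, -20) -> (11, 20)

(11, 20)


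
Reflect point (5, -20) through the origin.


Reflection through origin: (x, y) -> (-x, -y)
(5, -20) -> (-5, 20)

(-5, 20)


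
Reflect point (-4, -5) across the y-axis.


Reflection across y-axis: (x, y) -> (-x, y)
(-4, -5) -> (4, -5)

(4, -5)


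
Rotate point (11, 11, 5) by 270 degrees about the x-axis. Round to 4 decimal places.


x' = 11
y' = 11*cos(270) - 5*sin(270) = 5
z' = 11*sin(270) + 5*cos(270) = -11

(11, 5, -11)


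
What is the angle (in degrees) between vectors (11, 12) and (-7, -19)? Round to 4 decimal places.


dot = 11*-7 + 12*-19 = -305
|u| = 16.2788, |v| = 20.2485
cos(angle) = -0.9253
angle = 157.7144 degrees

157.7144 degrees


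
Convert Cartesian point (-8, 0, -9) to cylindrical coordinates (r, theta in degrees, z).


r = sqrt((-8)^2 + 0^2) = 8
theta = atan2(0, -8) = 180 deg
z = -9

r = 8, theta = 180 deg, z = -9


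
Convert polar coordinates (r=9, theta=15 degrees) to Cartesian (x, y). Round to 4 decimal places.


x = 9 * cos(15) = 8.6933
y = 9 * sin(15) = 2.3294

(8.6933, 2.3294)


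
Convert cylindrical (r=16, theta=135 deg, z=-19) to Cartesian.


x = 16 * cos(135) = -11.3137
y = 16 * sin(135) = 11.3137
z = -19

(-11.3137, 11.3137, -19)


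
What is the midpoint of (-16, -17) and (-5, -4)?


Midpoint = ((-16+-5)/2, (-17+-4)/2) = (-10.5, -10.5)

(-10.5, -10.5)


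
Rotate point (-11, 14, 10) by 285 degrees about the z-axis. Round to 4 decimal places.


x' = -11*cos(285) - 14*sin(285) = 10.676
y' = -11*sin(285) + 14*cos(285) = 14.2487
z' = 10

(10.676, 14.2487, 10)


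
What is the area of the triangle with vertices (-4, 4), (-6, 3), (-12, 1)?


Area = |x1(y2-y3) + x2(y3-y1) + x3(y1-y2)| / 2
= |-4*(3-1) + -6*(1-4) + -12*(4-3)| / 2
= 1

1


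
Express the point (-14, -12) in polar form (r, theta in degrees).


r = sqrt((-14)^2 + (-12)^2) = 18.4391
theta = atan2(-12, -14) = 220.6013 degrees

r = 18.4391, theta = 220.6013 degrees


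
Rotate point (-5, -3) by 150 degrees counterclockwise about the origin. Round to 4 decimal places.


x' = -5*cos(150) - -3*sin(150) = 5.8301
y' = -5*sin(150) + -3*cos(150) = 0.0981

(5.8301, 0.0981)


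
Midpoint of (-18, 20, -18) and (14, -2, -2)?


Midpoint = ((-18+14)/2, (20+-2)/2, (-18+-2)/2) = (-2, 9, -10)

(-2, 9, -10)


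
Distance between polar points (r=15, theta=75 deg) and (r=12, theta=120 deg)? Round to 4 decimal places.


d = sqrt(r1^2 + r2^2 - 2*r1*r2*cos(t2-t1))
d = sqrt(15^2 + 12^2 - 2*15*12*cos(120-75)) = 10.6977

10.6977


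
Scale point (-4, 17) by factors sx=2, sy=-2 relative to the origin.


Scaling: (x*sx, y*sy) = (-4*2, 17*-2) = (-8, -34)

(-8, -34)


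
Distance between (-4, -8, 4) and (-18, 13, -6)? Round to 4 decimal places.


d = sqrt((-18--4)^2 + (13--8)^2 + (-6-4)^2) = 27.1477

27.1477


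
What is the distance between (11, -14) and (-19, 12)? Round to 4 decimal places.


d = sqrt((-19-11)^2 + (12--14)^2) = 39.6989

39.6989


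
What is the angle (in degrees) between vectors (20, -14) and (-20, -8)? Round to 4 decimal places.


dot = 20*-20 + -14*-8 = -288
|u| = 24.4131, |v| = 21.5407
cos(angle) = -0.5477
angle = 123.2066 degrees

123.2066 degrees


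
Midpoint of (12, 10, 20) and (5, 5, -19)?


Midpoint = ((12+5)/2, (10+5)/2, (20+-19)/2) = (8.5, 7.5, 0.5)

(8.5, 7.5, 0.5)


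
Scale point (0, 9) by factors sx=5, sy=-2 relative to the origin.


Scaling: (x*sx, y*sy) = (0*5, 9*-2) = (0, -18)

(0, -18)


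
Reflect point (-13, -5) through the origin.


Reflection through origin: (x, y) -> (-x, -y)
(-13, -5) -> (13, 5)

(13, 5)


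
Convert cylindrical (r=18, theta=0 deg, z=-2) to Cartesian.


x = 18 * cos(0) = 18
y = 18 * sin(0) = 0
z = -2

(18, 0, -2)


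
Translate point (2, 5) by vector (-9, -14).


Translation: (x+dx, y+dy) = (2+-9, 5+-14) = (-7, -9)

(-7, -9)


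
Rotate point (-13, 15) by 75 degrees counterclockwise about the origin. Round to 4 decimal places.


x' = -13*cos(75) - 15*sin(75) = -17.8535
y' = -13*sin(75) + 15*cos(75) = -8.6748

(-17.8535, -8.6748)


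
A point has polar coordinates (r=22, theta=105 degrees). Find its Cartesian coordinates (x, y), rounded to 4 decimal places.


x = 22 * cos(105) = -5.694
y = 22 * sin(105) = 21.2504

(-5.694, 21.2504)


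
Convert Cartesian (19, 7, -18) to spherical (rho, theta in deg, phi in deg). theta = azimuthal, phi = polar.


rho = sqrt(19^2 + 7^2 + (-18)^2) = 27.0924
theta = atan2(7, 19) = 20.2249 deg
phi = acos(-18/27.0924) = 131.6357 deg

rho = 27.0924, theta = 20.2249 deg, phi = 131.6357 deg


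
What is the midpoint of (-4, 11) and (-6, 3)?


Midpoint = ((-4+-6)/2, (11+3)/2) = (-5, 7)

(-5, 7)


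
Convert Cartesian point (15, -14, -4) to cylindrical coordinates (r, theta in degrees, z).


r = sqrt(15^2 + (-14)^2) = 20.5183
theta = atan2(-14, 15) = 316.9749 deg
z = -4

r = 20.5183, theta = 316.9749 deg, z = -4


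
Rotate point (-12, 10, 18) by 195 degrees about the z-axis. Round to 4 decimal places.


x' = -12*cos(195) - 10*sin(195) = 14.1793
y' = -12*sin(195) + 10*cos(195) = -6.5534
z' = 18

(14.1793, -6.5534, 18)


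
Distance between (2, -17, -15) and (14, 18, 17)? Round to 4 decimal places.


d = sqrt((14-2)^2 + (18--17)^2 + (17--15)^2) = 48.9183

48.9183


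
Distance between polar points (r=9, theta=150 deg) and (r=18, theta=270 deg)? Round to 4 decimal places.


d = sqrt(r1^2 + r2^2 - 2*r1*r2*cos(t2-t1))
d = sqrt(9^2 + 18^2 - 2*9*18*cos(270-150)) = 23.8118

23.8118


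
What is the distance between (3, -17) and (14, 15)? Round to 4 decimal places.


d = sqrt((14-3)^2 + (15--17)^2) = 33.8378

33.8378


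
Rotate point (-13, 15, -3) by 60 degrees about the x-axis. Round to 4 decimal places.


x' = -13
y' = 15*cos(60) - -3*sin(60) = 10.0981
z' = 15*sin(60) + -3*cos(60) = 11.4904

(-13, 10.0981, 11.4904)


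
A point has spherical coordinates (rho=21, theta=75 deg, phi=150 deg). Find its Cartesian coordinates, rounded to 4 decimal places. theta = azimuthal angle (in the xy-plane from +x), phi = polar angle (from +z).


x = 21 * sin(150) * cos(75) = 2.7176
y = 21 * sin(150) * sin(75) = 10.1422
z = 21 * cos(150) = -18.1865

(2.7176, 10.1422, -18.1865)


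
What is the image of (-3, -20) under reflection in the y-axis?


Reflection across y-axis: (x, y) -> (-x, y)
(-3, -20) -> (3, -20)

(3, -20)


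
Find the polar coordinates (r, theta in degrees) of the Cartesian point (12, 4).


r = sqrt(12^2 + 4^2) = 12.6491
theta = atan2(4, 12) = 18.4349 degrees

r = 12.6491, theta = 18.4349 degrees


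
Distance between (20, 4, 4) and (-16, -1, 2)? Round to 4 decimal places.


d = sqrt((-16-20)^2 + (-1-4)^2 + (2-4)^2) = 36.4005

36.4005


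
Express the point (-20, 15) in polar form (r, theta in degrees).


r = sqrt((-20)^2 + 15^2) = 25
theta = atan2(15, -20) = 143.1301 degrees

r = 25, theta = 143.1301 degrees


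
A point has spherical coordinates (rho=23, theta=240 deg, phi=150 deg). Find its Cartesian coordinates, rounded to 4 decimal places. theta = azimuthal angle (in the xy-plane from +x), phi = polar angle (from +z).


x = 23 * sin(150) * cos(240) = -5.75
y = 23 * sin(150) * sin(240) = -9.9593
z = 23 * cos(150) = -19.9186

(-5.75, -9.9593, -19.9186)


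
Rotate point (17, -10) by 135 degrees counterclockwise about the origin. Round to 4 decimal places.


x' = 17*cos(135) - -10*sin(135) = -4.9497
y' = 17*sin(135) + -10*cos(135) = 19.0919

(-4.9497, 19.0919)


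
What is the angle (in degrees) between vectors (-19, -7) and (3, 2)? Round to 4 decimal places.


dot = -19*3 + -7*2 = -71
|u| = 20.2485, |v| = 3.6056
cos(angle) = -0.9725
angle = 166.5348 degrees

166.5348 degrees


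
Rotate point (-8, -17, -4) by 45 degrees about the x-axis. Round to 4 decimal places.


x' = -8
y' = -17*cos(45) - -4*sin(45) = -9.1924
z' = -17*sin(45) + -4*cos(45) = -14.8492

(-8, -9.1924, -14.8492)


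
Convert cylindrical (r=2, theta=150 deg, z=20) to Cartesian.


x = 2 * cos(150) = -1.7321
y = 2 * sin(150) = 1
z = 20

(-1.7321, 1, 20)


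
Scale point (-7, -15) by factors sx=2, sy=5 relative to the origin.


Scaling: (x*sx, y*sy) = (-7*2, -15*5) = (-14, -75)

(-14, -75)


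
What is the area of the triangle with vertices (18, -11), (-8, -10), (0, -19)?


Area = |x1(y2-y3) + x2(y3-y1) + x3(y1-y2)| / 2
= |18*(-10--19) + -8*(-19--11) + 0*(-11--10)| / 2
= 113

113


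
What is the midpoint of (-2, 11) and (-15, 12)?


Midpoint = ((-2+-15)/2, (11+12)/2) = (-8.5, 11.5)

(-8.5, 11.5)


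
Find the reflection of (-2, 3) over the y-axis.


Reflection across y-axis: (x, y) -> (-x, y)
(-2, 3) -> (2, 3)

(2, 3)


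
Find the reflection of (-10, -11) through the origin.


Reflection through origin: (x, y) -> (-x, -y)
(-10, -11) -> (10, 11)

(10, 11)


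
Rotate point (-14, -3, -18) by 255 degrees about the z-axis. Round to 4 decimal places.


x' = -14*cos(255) - -3*sin(255) = 0.7257
y' = -14*sin(255) + -3*cos(255) = 14.2994
z' = -18

(0.7257, 14.2994, -18)


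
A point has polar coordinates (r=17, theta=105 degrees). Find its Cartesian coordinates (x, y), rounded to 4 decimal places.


x = 17 * cos(105) = -4.3999
y = 17 * sin(105) = 16.4207

(-4.3999, 16.4207)


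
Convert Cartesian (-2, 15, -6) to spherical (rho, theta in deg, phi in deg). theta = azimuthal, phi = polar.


rho = sqrt((-2)^2 + 15^2 + (-6)^2) = 16.2788
theta = atan2(15, -2) = 97.5946 deg
phi = acos(-6/16.2788) = 111.6279 deg

rho = 16.2788, theta = 97.5946 deg, phi = 111.6279 deg


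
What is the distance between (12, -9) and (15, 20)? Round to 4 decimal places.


d = sqrt((15-12)^2 + (20--9)^2) = 29.1548

29.1548


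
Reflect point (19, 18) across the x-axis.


Reflection across x-axis: (x, y) -> (x, -y)
(19, 18) -> (19, -18)

(19, -18)


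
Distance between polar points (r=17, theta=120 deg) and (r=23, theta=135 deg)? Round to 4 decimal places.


d = sqrt(r1^2 + r2^2 - 2*r1*r2*cos(t2-t1))
d = sqrt(17^2 + 23^2 - 2*17*23*cos(135-120)) = 7.9149

7.9149


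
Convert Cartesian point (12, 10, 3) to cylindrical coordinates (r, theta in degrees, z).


r = sqrt(12^2 + 10^2) = 15.6205
theta = atan2(10, 12) = 39.8056 deg
z = 3

r = 15.6205, theta = 39.8056 deg, z = 3


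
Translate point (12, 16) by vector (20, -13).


Translation: (x+dx, y+dy) = (12+20, 16+-13) = (32, 3)

(32, 3)


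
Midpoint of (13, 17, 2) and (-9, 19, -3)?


Midpoint = ((13+-9)/2, (17+19)/2, (2+-3)/2) = (2, 18, -0.5)

(2, 18, -0.5)


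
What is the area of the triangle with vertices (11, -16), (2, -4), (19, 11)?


Area = |x1(y2-y3) + x2(y3-y1) + x3(y1-y2)| / 2
= |11*(-4-11) + 2*(11--16) + 19*(-16--4)| / 2
= 169.5

169.5


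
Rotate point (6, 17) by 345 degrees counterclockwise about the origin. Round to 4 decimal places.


x' = 6*cos(345) - 17*sin(345) = 10.1955
y' = 6*sin(345) + 17*cos(345) = 14.8678

(10.1955, 14.8678)


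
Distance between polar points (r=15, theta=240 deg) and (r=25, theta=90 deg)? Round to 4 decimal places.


d = sqrt(r1^2 + r2^2 - 2*r1*r2*cos(t2-t1))
d = sqrt(15^2 + 25^2 - 2*15*25*cos(90-240)) = 38.7236

38.7236


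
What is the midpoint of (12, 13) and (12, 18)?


Midpoint = ((12+12)/2, (13+18)/2) = (12, 15.5)

(12, 15.5)


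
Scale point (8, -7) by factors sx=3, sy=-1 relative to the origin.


Scaling: (x*sx, y*sy) = (8*3, -7*-1) = (24, 7)

(24, 7)


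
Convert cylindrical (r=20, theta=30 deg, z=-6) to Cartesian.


x = 20 * cos(30) = 17.3205
y = 20 * sin(30) = 10
z = -6

(17.3205, 10, -6)


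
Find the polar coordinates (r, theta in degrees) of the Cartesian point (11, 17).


r = sqrt(11^2 + 17^2) = 20.2485
theta = atan2(17, 11) = 57.0948 degrees

r = 20.2485, theta = 57.0948 degrees


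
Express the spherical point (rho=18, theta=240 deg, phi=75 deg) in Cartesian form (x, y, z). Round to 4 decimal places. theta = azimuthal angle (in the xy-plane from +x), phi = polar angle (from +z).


x = 18 * sin(75) * cos(240) = -8.6933
y = 18 * sin(75) * sin(240) = -15.0573
z = 18 * cos(75) = 4.6587

(-8.6933, -15.0573, 4.6587)
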